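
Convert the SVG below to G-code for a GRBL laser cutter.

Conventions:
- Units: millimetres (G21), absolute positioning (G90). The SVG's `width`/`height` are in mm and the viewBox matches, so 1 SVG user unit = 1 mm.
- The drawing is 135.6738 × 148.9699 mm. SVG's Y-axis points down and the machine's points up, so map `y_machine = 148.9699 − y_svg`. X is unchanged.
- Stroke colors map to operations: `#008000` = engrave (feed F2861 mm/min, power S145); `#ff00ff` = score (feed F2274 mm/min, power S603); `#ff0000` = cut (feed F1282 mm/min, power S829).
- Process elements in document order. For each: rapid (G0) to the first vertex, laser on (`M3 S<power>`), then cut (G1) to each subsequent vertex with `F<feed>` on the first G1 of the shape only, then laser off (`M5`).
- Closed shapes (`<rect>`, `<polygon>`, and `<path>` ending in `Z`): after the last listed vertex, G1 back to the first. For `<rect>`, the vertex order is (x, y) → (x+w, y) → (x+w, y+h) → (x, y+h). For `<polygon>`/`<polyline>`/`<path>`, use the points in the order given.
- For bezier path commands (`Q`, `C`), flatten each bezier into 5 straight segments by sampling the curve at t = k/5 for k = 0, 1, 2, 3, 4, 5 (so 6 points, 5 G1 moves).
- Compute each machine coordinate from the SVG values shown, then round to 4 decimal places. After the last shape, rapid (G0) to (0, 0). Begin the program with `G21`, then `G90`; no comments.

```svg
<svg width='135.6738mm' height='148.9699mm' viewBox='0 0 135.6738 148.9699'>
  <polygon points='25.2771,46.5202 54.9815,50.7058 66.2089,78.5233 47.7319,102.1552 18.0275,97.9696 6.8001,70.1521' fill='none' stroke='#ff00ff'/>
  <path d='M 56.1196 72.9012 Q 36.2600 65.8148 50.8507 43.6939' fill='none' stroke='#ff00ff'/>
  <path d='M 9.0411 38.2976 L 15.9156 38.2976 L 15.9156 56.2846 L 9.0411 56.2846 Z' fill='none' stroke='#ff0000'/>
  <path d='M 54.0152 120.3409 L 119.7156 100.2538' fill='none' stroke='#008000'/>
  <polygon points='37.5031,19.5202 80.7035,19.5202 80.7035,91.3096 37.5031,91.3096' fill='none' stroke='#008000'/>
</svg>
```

G21
G90
G0 X25.2771 Y102.4497
M3 S603
G1 X54.9815 Y98.2641 F2274
G1 X66.2089 Y70.4466
G1 X47.7319 Y46.8147
G1 X18.0275 Y51.0003
G1 X6.8001 Y78.8178
G1 X25.2771 Y102.4497
M5
G0 X56.1196 Y76.0687
M3 S603
G1 X49.5538 Y79.5046 F2274
G1 X45.7440 Y84.1433
G1 X44.6902 Y89.9848
G1 X46.3924 Y97.0290
G1 X50.8507 Y105.2760
M5
G0 X9.0411 Y110.6723
M3 S829
G1 X15.9156 Y110.6723 F1282
G1 X15.9156 Y92.6853
G1 X9.0411 Y92.6853
G1 X9.0411 Y110.6723
M5
G0 X54.0152 Y28.6290
M3 S145
G1 X119.7156 Y48.7161 F2861
M5
G0 X37.5031 Y129.4497
M3 S145
G1 X80.7035 Y129.4497 F2861
G1 X80.7035 Y57.6603
G1 X37.5031 Y57.6603
G1 X37.5031 Y129.4497
M5
G0 X0.0000 Y0.0000

1 u = 1 mm; y_m = 148.9699 − y.

[1] `<polygon>` regular polygon, #ff00ff→score S603 F2274: (25.2771,102.4497) → (54.9815,98.2641) → (66.2089,70.4466) → (47.7319,46.8147) → (18.0275,51.0003) → (6.8001,78.8178) → (25.2771,102.4497) (closed)

[2] `<path>` quadratic bezier, #ff00ff→score S603 F2274: (56.1196,76.0687) → (49.5538,79.5046) → (45.7440,84.1433) → (44.6902,89.9848) → (46.3924,97.0290) → (50.8507,105.2760)

[3] `<path>` rectangle, #ff0000→cut S829 F1282: (9.0411,110.6723) → (15.9156,110.6723) → (15.9156,92.6853) → (9.0411,92.6853) → (9.0411,110.6723) (closed)

[4] `<path>` line segment, #008000→engrave S145 F2861: (54.0152,28.6290) → (119.7156,48.7161)

[5] `<polygon>` rectangle, #008000→engrave S145 F2861: (37.5031,129.4497) → (80.7035,129.4497) → (80.7035,57.6603) → (37.5031,57.6603) → (37.5031,129.4497) (closed)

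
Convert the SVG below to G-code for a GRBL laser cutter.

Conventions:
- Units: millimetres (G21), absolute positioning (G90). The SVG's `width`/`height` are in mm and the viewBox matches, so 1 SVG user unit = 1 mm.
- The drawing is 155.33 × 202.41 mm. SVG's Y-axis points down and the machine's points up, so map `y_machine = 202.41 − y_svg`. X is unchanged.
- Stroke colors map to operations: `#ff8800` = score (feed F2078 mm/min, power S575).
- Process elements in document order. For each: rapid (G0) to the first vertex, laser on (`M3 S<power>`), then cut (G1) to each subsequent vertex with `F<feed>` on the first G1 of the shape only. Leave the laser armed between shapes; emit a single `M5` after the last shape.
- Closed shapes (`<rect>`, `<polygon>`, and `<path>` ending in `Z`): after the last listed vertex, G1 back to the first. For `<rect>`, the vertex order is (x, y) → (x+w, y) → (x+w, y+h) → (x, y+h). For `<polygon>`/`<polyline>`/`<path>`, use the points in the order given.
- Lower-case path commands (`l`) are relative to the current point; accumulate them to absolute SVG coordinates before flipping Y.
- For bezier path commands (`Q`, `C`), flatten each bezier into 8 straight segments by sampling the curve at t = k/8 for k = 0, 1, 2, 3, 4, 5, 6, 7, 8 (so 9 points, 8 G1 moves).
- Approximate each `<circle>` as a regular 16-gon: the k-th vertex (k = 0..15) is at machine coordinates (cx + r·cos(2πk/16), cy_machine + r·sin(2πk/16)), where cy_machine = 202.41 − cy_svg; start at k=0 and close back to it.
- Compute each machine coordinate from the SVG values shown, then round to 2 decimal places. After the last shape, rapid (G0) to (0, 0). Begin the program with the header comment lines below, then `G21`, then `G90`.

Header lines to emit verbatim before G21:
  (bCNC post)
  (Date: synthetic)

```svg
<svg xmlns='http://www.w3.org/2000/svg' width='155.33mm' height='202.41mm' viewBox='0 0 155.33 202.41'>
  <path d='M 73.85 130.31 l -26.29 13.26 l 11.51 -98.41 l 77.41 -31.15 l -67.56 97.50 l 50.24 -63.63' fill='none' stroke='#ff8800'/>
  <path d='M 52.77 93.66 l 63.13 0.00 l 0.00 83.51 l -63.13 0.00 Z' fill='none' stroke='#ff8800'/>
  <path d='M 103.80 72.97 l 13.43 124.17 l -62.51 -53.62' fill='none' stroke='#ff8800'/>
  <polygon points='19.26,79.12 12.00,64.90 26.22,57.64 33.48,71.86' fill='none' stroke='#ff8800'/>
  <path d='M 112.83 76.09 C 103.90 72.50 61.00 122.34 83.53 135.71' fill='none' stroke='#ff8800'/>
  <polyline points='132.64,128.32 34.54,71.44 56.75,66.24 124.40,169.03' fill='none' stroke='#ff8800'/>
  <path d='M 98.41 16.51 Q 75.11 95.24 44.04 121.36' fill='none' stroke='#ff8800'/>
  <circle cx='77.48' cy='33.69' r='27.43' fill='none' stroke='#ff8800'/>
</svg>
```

1 u = 1 mm; y_m = 202.41 − y.

[1] `<path>` open polyline, #ff8800→score S575 F2078: (73.85,72.10) → (47.56,58.84) → (59.07,157.25) → (136.48,188.40) → (68.92,90.90) → (119.16,154.53)

[2] `<path>` rectangle, #ff8800→score S575 F2078: (52.77,108.75) → (115.90,108.75) → (115.90,25.24) → (52.77,25.24) → (52.77,108.75) (closed)

[3] `<path>` open polyline, #ff8800→score S575 F2078: (103.80,129.44) → (117.23,5.27) → (54.72,58.89)

[4] `<polygon>` regular polygon, #ff8800→score S575 F2078: (19.26,123.29) → (12.00,137.51) → (26.22,144.77) → (33.48,130.55) → (19.26,123.29) (closed)

[5] `<path>` cubic bezier, #ff8800→score S575 F2078: (112.83,126.32) → (108.08,125.34) → (101.32,120.40) → (93.69,112.56) → (86.38,102.87) → (80.55,92.39) → (77.35,82.16) → (77.95,73.25) → (83.53,66.70)

[6] `<polyline>` open polyline, #ff8800→score S575 F2078: (132.64,74.09) → (34.54,130.97) → (56.75,136.17) → (124.40,33.38)

[7] `<path>` quadratic bezier, #ff8800→score S575 F2078: (98.41,185.90) → (92.46,167.04) → (86.27,149.82) → (79.84,134.25) → (73.17,120.32) → (66.25,108.04) → (59.09,97.40) → (51.69,88.40) → (44.04,81.05)

[8] `<circle>` circle, #ff8800→score S575 F2078: (104.91,168.72) → (102.82,179.22) → (96.88,188.12) → (87.98,194.06) → (77.48,196.15) → (66.98,194.06) → (58.08,188.12) → (52.14,179.22) → (50.05,168.72) → (52.14,158.22) → (58.08,149.32) → (66.98,143.38) → (77.48,141.29) → (87.98,143.38) → (96.88,149.32) → (102.82,158.22) → (104.91,168.72) (closed)

(bCNC post)
(Date: synthetic)
G21
G90
G0 X73.85 Y72.10
M3 S575
G1 X47.56 Y58.84 F2078
G1 X59.07 Y157.25
G1 X136.48 Y188.40
G1 X68.92 Y90.90
G1 X119.16 Y154.53
G0 X52.77 Y108.75
M3 S575
G1 X115.90 Y108.75 F2078
G1 X115.90 Y25.24
G1 X52.77 Y25.24
G1 X52.77 Y108.75
G0 X103.80 Y129.44
M3 S575
G1 X117.23 Y5.27 F2078
G1 X54.72 Y58.89
G0 X19.26 Y123.29
M3 S575
G1 X12.00 Y137.51 F2078
G1 X26.22 Y144.77
G1 X33.48 Y130.55
G1 X19.26 Y123.29
G0 X112.83 Y126.32
M3 S575
G1 X108.08 Y125.34 F2078
G1 X101.32 Y120.40
G1 X93.69 Y112.56
G1 X86.38 Y102.87
G1 X80.55 Y92.39
G1 X77.35 Y82.16
G1 X77.95 Y73.25
G1 X83.53 Y66.70
G0 X132.64 Y74.09
M3 S575
G1 X34.54 Y130.97 F2078
G1 X56.75 Y136.17
G1 X124.40 Y33.38
G0 X98.41 Y185.90
M3 S575
G1 X92.46 Y167.04 F2078
G1 X86.27 Y149.82
G1 X79.84 Y134.25
G1 X73.17 Y120.32
G1 X66.25 Y108.04
G1 X59.09 Y97.40
G1 X51.69 Y88.40
G1 X44.04 Y81.05
G0 X104.91 Y168.72
M3 S575
G1 X102.82 Y179.22 F2078
G1 X96.88 Y188.12
G1 X87.98 Y194.06
G1 X77.48 Y196.15
G1 X66.98 Y194.06
G1 X58.08 Y188.12
G1 X52.14 Y179.22
G1 X50.05 Y168.72
G1 X52.14 Y158.22
G1 X58.08 Y149.32
G1 X66.98 Y143.38
G1 X77.48 Y141.29
G1 X87.98 Y143.38
G1 X96.88 Y149.32
G1 X102.82 Y158.22
G1 X104.91 Y168.72
M5
G0 X0.00 Y0.00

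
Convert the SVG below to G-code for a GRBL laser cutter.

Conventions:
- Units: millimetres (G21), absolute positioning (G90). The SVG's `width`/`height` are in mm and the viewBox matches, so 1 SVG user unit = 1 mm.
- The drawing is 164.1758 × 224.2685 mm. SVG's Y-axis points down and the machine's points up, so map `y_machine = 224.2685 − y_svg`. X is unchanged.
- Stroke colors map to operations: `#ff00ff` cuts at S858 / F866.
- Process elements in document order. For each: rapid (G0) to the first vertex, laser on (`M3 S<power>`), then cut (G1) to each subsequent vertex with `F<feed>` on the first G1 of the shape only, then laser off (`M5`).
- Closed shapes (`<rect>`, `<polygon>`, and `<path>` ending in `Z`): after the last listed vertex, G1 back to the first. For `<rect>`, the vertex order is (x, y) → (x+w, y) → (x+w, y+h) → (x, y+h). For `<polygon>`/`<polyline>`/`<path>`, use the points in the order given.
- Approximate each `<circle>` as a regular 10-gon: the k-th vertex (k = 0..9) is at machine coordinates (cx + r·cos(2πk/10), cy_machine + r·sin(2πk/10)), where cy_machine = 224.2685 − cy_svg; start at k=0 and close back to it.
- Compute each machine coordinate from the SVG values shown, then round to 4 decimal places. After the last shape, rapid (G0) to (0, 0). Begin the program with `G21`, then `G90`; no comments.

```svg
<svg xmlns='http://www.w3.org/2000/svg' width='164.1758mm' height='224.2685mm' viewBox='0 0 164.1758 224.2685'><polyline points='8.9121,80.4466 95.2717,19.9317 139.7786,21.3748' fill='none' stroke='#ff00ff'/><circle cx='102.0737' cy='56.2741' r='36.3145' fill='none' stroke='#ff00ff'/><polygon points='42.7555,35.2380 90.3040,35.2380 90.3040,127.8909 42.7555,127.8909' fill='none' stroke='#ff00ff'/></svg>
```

G21
G90
G0 X8.9121 Y143.8219
M3 S858
G1 X95.2717 Y204.3368 F866
G1 X139.7786 Y202.8937
M5
G0 X138.3882 Y167.9944
M3 S858
G1 X131.4527 Y189.3395 F866
G1 X113.2955 Y202.5315
G1 X90.8519 Y202.5315
G1 X72.6947 Y189.3395
G1 X65.7592 Y167.9944
G1 X72.6947 Y146.6493
G1 X90.8519 Y133.4573
G1 X113.2955 Y133.4573
G1 X131.4527 Y146.6493
G1 X138.3882 Y167.9944
M5
G0 X42.7555 Y189.0305
M3 S858
G1 X90.3040 Y189.0305 F866
G1 X90.3040 Y96.3776
G1 X42.7555 Y96.3776
G1 X42.7555 Y189.0305
M5
G0 X0.0000 Y0.0000

1 u = 1 mm; y_m = 224.2685 − y.

[1] `<polyline>` open polyline, #ff00ff→cut S858 F866: (8.9121,143.8219) → (95.2717,204.3368) → (139.7786,202.8937)

[2] `<circle>` circle, #ff00ff→cut S858 F866: (138.3882,167.9944) → (131.4527,189.3395) → (113.2955,202.5315) → (90.8519,202.5315) → (72.6947,189.3395) → (65.7592,167.9944) → (72.6947,146.6493) → (90.8519,133.4573) → (113.2955,133.4573) → (131.4527,146.6493) → (138.3882,167.9944) (closed)

[3] `<polygon>` rectangle, #ff00ff→cut S858 F866: (42.7555,189.0305) → (90.3040,189.0305) → (90.3040,96.3776) → (42.7555,96.3776) → (42.7555,189.0305) (closed)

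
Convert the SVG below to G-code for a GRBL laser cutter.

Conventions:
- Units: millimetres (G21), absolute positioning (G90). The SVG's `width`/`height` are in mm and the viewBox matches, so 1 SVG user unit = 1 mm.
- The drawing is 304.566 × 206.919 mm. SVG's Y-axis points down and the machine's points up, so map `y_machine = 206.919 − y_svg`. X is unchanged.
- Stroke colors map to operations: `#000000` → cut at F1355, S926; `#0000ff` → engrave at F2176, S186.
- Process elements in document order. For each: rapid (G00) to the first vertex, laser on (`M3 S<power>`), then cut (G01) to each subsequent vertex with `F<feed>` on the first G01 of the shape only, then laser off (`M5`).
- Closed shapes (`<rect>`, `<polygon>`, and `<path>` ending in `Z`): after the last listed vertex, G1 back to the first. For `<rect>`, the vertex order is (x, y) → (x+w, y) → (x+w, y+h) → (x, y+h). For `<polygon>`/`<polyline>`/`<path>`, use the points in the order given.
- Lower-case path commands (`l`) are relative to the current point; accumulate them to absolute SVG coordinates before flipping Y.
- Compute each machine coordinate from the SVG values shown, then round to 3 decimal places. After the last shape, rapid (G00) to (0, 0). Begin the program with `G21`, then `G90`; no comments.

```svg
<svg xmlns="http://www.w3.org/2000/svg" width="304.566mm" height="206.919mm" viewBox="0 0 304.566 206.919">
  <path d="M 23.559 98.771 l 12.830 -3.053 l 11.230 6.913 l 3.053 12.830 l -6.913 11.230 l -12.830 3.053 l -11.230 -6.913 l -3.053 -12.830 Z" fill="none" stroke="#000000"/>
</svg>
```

viewBox `0 0 304.566 206.919` with mm width/height → 1 unit = 1 mm. Flip: y_m = 206.919 − y_svg.

**Shape 1** — `<path>` regular polygon, stroke `#000000` → cut (S926, F1355). Machine vertices: (23.559,108.148) → (36.389,111.201) → (47.619,104.288) → (50.672,91.458) → (43.759,80.228) → (30.929,77.175) → (19.699,84.088) → (16.646,96.918) → (23.559,108.148). Closed: final G1 returns to the first vertex.

G21
G90
G00 X23.559 Y108.148
M3 S926
G01 X36.389 Y111.201 F1355
G01 X47.619 Y104.288
G01 X50.672 Y91.458
G01 X43.759 Y80.228
G01 X30.929 Y77.175
G01 X19.699 Y84.088
G01 X16.646 Y96.918
G01 X23.559 Y108.148
M5
G00 X0.000 Y0.000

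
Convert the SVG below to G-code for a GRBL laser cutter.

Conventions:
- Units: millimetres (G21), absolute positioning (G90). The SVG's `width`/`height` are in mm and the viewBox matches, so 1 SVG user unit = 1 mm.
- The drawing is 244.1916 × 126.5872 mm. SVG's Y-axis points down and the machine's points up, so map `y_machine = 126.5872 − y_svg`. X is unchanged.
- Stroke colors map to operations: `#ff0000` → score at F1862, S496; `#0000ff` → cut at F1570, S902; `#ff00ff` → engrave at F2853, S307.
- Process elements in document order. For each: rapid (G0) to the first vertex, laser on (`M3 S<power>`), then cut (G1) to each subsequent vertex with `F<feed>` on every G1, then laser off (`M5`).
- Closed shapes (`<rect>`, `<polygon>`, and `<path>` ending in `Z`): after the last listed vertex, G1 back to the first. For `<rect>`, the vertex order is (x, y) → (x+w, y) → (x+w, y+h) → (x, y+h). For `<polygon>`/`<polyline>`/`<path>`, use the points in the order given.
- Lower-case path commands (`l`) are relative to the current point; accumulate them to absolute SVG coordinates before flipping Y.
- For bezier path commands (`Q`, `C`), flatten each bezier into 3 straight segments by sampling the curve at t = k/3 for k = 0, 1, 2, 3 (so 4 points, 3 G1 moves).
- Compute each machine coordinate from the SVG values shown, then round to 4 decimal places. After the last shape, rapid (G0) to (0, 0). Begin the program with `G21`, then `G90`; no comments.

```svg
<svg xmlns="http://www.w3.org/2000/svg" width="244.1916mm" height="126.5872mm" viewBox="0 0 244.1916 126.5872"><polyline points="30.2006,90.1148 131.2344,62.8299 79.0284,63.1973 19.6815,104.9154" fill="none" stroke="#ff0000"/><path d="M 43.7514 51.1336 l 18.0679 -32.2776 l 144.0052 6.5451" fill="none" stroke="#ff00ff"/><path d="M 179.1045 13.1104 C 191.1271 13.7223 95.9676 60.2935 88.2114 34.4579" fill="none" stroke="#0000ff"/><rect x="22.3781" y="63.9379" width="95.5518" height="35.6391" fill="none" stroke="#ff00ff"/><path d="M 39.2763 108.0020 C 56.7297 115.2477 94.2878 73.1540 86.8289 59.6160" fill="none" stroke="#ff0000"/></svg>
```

G21
G90
G0 X30.2006 Y36.4724
M3 S496
G1 X131.2344 Y63.7573 F1862
G1 X79.0284 Y63.3899 F1862
G1 X19.6815 Y21.6718 F1862
M5
G0 X43.7514 Y75.4536
M3 S307
G1 X61.8193 Y107.7312 F2853
G1 X205.8245 Y101.1861 F2853
M5
G0 X179.1045 Y113.4768
M3 S902
G1 X162.6066 Y101.9291 F1570
G1 X117.8952 Y86.0454 F1570
G1 X88.2114 Y92.1293 F1570
M5
G0 X22.3781 Y62.6493
M3 S307
G1 X117.9299 Y62.6493 F2853
G1 X117.9299 Y27.0102 F2853
G1 X22.3781 Y27.0102 F2853
G1 X22.3781 Y62.6493 F2853
M5
G0 X39.2763 Y18.5852
M3 S496
G1 X61.0194 Y24.9010 F1862
G1 X81.6940 Y46.7996 F1862
G1 X86.8289 Y66.9712 F1862
M5
G0 X0.0000 Y0.0000

viewBox `0 0 244.1916 126.5872` with mm width/height → 1 unit = 1 mm. Flip: y_m = 126.5872 − y_svg.

**Shape 1** — `<polyline>` open polyline, stroke `#ff0000` → score (S496, F1862). Machine vertices: (30.2006,36.4724) → (131.2344,63.7573) → (79.0284,63.3899) → (19.6815,21.6718). Open path.

**Shape 2** — `<path>` open polyline, stroke `#ff00ff` → engrave (S307, F2853). Machine vertices: (43.7514,75.4536) → (61.8193,107.7312) → (205.8245,101.1861). Open path.

**Shape 3** — `<path>` cubic bezier, stroke `#0000ff` → cut (S902, F1570). Control points (SVG): P0=(179.1045,13.1104), P1=(191.1271,13.7223), P2=(95.9676,60.2935), P3=(88.2114,34.4579); sampled at t=k/3. Machine vertices: (179.1045,113.4768) → (162.6066,101.9291) → (117.8952,86.0454) → (88.2114,92.1293). Open path.

**Shape 4** — `<rect>` rectangle, stroke `#ff00ff` → engrave (S307, F2853). Machine vertices: (22.3781,62.6493) → (117.9299,62.6493) → (117.9299,27.0102) → (22.3781,27.0102) → (22.3781,62.6493). Closed: final G1 returns to the first vertex.

**Shape 5** — `<path>` cubic bezier, stroke `#ff0000` → score (S496, F1862). Control points (SVG): P0=(39.2763,108.0020), P1=(56.7297,115.2477), P2=(94.2878,73.1540), P3=(86.8289,59.6160); sampled at t=k/3. Machine vertices: (39.2763,18.5852) → (61.0194,24.9010) → (81.6940,46.7996) → (86.8289,66.9712). Open path.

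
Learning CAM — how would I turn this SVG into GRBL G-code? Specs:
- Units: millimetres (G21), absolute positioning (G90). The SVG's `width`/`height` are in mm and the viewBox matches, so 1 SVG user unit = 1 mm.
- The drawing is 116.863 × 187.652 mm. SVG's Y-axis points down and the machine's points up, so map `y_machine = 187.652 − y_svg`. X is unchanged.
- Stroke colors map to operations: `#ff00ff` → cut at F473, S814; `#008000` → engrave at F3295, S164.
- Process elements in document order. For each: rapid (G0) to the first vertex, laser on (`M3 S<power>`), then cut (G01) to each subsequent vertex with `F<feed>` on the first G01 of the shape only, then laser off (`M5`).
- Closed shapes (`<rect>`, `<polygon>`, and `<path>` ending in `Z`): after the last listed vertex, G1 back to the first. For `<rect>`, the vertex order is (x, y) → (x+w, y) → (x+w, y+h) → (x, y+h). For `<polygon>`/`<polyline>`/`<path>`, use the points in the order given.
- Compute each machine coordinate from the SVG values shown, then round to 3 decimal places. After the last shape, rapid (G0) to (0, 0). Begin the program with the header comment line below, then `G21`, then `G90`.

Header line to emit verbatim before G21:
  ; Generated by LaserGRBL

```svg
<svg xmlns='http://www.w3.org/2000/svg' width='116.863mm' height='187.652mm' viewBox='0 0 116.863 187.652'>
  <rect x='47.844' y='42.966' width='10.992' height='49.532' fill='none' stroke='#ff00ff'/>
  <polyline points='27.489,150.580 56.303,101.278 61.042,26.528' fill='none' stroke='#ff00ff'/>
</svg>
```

; Generated by LaserGRBL
G21
G90
G0 X47.844 Y144.686
M3 S814
G01 X58.836 Y144.686 F473
G01 X58.836 Y95.154
G01 X47.844 Y95.154
G01 X47.844 Y144.686
M5
G0 X27.489 Y37.072
M3 S814
G01 X56.303 Y86.374 F473
G01 X61.042 Y161.124
M5
G0 X0.000 Y0.000

viewBox `0 0 116.863 187.652` with mm width/height → 1 unit = 1 mm. Flip: y_m = 187.652 − y_svg.

**Shape 1** — `<rect>` rectangle, stroke `#ff00ff` → cut (S814, F473). Machine vertices: (47.844,144.686) → (58.836,144.686) → (58.836,95.154) → (47.844,95.154) → (47.844,144.686). Closed: final G1 returns to the first vertex.

**Shape 2** — `<polyline>` open polyline, stroke `#ff00ff` → cut (S814, F473). Machine vertices: (27.489,37.072) → (56.303,86.374) → (61.042,161.124). Open path.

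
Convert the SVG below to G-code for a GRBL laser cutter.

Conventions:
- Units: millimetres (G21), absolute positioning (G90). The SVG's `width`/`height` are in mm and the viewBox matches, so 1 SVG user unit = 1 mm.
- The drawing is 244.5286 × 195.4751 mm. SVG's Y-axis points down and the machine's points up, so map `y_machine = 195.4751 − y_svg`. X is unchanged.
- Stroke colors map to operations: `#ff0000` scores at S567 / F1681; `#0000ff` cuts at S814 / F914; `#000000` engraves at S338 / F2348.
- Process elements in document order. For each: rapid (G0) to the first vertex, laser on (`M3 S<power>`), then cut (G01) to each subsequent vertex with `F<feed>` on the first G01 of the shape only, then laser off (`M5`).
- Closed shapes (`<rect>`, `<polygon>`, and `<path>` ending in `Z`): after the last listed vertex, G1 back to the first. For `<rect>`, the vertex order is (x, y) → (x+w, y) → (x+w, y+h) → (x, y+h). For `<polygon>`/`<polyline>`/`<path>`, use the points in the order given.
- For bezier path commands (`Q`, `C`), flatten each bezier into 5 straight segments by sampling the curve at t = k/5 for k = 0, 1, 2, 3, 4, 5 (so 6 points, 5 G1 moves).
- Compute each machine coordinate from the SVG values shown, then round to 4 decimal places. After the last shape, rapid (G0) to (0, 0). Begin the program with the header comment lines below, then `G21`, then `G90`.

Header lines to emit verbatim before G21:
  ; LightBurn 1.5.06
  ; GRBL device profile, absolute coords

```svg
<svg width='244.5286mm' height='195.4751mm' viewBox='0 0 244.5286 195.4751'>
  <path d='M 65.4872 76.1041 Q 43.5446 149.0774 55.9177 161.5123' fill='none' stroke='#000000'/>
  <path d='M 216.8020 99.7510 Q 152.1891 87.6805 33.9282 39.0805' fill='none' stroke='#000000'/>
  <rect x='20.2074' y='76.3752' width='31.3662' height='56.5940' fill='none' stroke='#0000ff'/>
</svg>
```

viewBox `0 0 244.5286 195.4751` with mm width/height → 1 unit = 1 mm. Flip: y_m = 195.4751 − y_svg.

**Shape 1** — `<path>` quadratic bezier, stroke `#000000` → engrave (S338, F2348). Control points (SVG): P0=(65.4872,76.1041), P1=(43.5446,149.0774), P2=(55.9177,161.5123); sampled at t=k/5. Machine vertices: (65.4872,119.3710) → (58.0828,92.6032) → (53.4236,70.6785) → (51.5097,53.5969) → (52.3411,41.3583) → (55.9177,33.9628). Open path.

**Shape 2** — `<path>` quadratic bezier, stroke `#000000` → engrave (S338, F2348). Control points (SVG): P0=(216.8020,99.7510), P1=(152.1891,87.6805), P2=(33.9282,39.0805); sampled at t=k/5. Machine vertices: (216.8020,95.7241) → (188.8109,102.0135) → (156.5280,111.2252) → (119.9532,123.3593) → (79.0866,138.4158) → (33.9282,156.3946). Open path.

**Shape 3** — `<rect>` rectangle, stroke `#0000ff` → cut (S814, F914). Machine vertices: (20.2074,119.0999) → (51.5736,119.0999) → (51.5736,62.5059) → (20.2074,62.5059) → (20.2074,119.0999). Closed: final G1 returns to the first vertex.

; LightBurn 1.5.06
; GRBL device profile, absolute coords
G21
G90
G0 X65.4872 Y119.3710
M3 S338
G01 X58.0828 Y92.6032 F2348
G01 X53.4236 Y70.6785
G01 X51.5097 Y53.5969
G01 X52.3411 Y41.3583
G01 X55.9177 Y33.9628
M5
G0 X216.8020 Y95.7241
M3 S338
G01 X188.8109 Y102.0135 F2348
G01 X156.5280 Y111.2252
G01 X119.9532 Y123.3593
G01 X79.0866 Y138.4158
G01 X33.9282 Y156.3946
M5
G0 X20.2074 Y119.0999
M3 S814
G01 X51.5736 Y119.0999 F914
G01 X51.5736 Y62.5059
G01 X20.2074 Y62.5059
G01 X20.2074 Y119.0999
M5
G0 X0.0000 Y0.0000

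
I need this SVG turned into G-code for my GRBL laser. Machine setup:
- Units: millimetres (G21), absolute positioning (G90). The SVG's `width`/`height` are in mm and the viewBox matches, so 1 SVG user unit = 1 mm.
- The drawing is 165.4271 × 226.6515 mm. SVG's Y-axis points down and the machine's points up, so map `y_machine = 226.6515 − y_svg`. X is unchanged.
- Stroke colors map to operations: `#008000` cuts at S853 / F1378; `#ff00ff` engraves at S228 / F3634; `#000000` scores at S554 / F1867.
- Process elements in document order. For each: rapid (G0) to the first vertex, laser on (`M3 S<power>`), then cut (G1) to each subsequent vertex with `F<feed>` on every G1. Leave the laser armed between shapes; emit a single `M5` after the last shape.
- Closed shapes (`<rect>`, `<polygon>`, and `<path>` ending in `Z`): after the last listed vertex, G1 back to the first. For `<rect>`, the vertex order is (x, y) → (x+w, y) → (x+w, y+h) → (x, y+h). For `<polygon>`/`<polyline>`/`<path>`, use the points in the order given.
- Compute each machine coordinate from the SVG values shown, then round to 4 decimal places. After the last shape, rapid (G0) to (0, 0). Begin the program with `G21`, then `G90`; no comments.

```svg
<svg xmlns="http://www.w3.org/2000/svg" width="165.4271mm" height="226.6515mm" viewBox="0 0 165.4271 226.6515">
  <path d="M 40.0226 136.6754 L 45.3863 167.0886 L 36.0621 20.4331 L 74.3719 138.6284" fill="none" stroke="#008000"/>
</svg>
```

G21
G90
G0 X40.0226 Y89.9761
M3 S853
G1 X45.3863 Y59.5629 F1378
G1 X36.0621 Y206.2184 F1378
G1 X74.3719 Y88.0231 F1378
M5
G0 X0.0000 Y0.0000

Since the viewBox matches the mm dimensions, user units are millimetres directly. The only transform is the Y-flip y_m = 226.6515 − y_svg.

Shape 1 is a open polyline drawn with `<path>`. Its stroke #008000 means cut at S853, F1378. After flipping Y the toolpath is (40.0226,89.9761) → (45.3863,59.5629) → (36.0621,206.2184) → (74.3719,88.0231).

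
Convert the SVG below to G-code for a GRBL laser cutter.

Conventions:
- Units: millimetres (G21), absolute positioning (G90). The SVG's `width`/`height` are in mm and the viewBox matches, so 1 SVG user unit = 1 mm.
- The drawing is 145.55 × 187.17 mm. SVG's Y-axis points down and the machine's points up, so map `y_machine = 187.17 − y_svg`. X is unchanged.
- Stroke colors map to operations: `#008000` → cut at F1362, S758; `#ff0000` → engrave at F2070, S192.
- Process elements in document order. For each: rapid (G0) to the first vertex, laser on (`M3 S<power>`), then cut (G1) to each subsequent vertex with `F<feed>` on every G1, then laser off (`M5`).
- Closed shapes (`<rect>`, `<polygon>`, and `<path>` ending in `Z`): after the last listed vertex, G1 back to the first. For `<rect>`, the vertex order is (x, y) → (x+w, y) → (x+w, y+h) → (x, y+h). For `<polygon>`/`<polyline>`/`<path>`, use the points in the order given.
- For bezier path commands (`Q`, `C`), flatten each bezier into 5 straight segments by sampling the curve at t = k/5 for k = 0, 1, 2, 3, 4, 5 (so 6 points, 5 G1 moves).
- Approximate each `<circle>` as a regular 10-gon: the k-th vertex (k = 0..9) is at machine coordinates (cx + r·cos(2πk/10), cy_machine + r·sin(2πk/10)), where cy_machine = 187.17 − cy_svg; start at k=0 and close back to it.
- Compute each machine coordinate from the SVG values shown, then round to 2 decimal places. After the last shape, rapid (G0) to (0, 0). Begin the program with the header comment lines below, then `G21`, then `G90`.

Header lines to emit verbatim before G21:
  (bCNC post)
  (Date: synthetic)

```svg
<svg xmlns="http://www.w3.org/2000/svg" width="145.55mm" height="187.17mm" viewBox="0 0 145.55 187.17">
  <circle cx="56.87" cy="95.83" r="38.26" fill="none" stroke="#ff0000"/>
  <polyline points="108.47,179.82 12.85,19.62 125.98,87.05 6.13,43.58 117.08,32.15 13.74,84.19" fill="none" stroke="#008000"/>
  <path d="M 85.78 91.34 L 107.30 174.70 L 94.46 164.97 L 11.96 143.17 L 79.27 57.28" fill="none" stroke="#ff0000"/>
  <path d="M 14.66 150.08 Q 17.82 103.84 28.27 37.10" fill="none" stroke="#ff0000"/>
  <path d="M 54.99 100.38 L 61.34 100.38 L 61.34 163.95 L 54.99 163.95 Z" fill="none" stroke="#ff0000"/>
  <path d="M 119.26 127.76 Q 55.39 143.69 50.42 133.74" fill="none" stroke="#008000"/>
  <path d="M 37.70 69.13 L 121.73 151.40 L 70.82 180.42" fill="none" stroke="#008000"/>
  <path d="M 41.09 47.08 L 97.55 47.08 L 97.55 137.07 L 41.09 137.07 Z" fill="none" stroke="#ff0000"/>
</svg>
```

viewBox `0 0 145.55 187.17` with mm width/height → 1 unit = 1 mm. Flip: y_m = 187.17 − y_svg.

**Shape 1** — `<circle>` circle, stroke `#ff0000` → engrave (S192, F2070). Machine vertices: (95.13,91.34) → (87.82,113.83) → (68.69,127.73) → (45.05,127.73) → (25.92,113.83) → (18.61,91.34) → (25.92,68.85) → (45.05,54.95) → (68.69,54.95) → (87.82,68.85) → (95.13,91.34). Closed: final G1 returns to the first vertex.

**Shape 2** — `<polyline>` open polyline, stroke `#008000` → cut (S758, F1362). Machine vertices: (108.47,7.35) → (12.85,167.55) → (125.98,100.12) → (6.13,143.59) → (117.08,155.02) → (13.74,102.98). Open path.

**Shape 3** — `<path>` open polyline, stroke `#ff0000` → engrave (S192, F2070). Machine vertices: (85.78,95.83) → (107.30,12.47) → (94.46,22.20) → (11.96,44.00) → (79.27,129.89). Open path.

**Shape 4** — `<path>` quadratic bezier, stroke `#ff0000` → engrave (S192, F2070). Control points (SVG): P0=(14.66,150.08), P1=(17.82,103.84), P2=(28.27,37.10); sampled at t=k/5. Machine vertices: (14.66,37.09) → (16.22,56.41) → (18.35,77.36) → (21.08,99.96) → (24.38,124.19) → (28.27,150.07). Open path.

**Shape 5** — `<path>` rectangle, stroke `#ff0000` → engrave (S192, F2070). Machine vertices: (54.99,86.79) → (61.34,86.79) → (61.34,23.22) → (54.99,23.22) → (54.99,86.79). Closed: final G1 returns to the first vertex.

**Shape 6** — `<path>` quadratic bezier, stroke `#008000` → cut (S758, F1362). Control points (SVG): P0=(119.26,127.76), P1=(55.39,143.69), P2=(50.42,133.74); sampled at t=k/5. Machine vertices: (119.26,59.41) → (96.07,54.07) → (77.59,50.81) → (63.82,49.61) → (54.76,50.49) → (50.42,53.43). Open path.

**Shape 7** — `<path>` open polyline, stroke `#008000` → cut (S758, F1362). Machine vertices: (37.70,118.04) → (121.73,35.77) → (70.82,6.75). Open path.

**Shape 8** — `<path>` rectangle, stroke `#ff0000` → engrave (S192, F2070). Machine vertices: (41.09,140.09) → (97.55,140.09) → (97.55,50.10) → (41.09,50.10) → (41.09,140.09). Closed: final G1 returns to the first vertex.

(bCNC post)
(Date: synthetic)
G21
G90
G0 X95.13 Y91.34
M3 S192
G1 X87.82 Y113.83 F2070
G1 X68.69 Y127.73 F2070
G1 X45.05 Y127.73 F2070
G1 X25.92 Y113.83 F2070
G1 X18.61 Y91.34 F2070
G1 X25.92 Y68.85 F2070
G1 X45.05 Y54.95 F2070
G1 X68.69 Y54.95 F2070
G1 X87.82 Y68.85 F2070
G1 X95.13 Y91.34 F2070
M5
G0 X108.47 Y7.35
M3 S758
G1 X12.85 Y167.55 F1362
G1 X125.98 Y100.12 F1362
G1 X6.13 Y143.59 F1362
G1 X117.08 Y155.02 F1362
G1 X13.74 Y102.98 F1362
M5
G0 X85.78 Y95.83
M3 S192
G1 X107.30 Y12.47 F2070
G1 X94.46 Y22.20 F2070
G1 X11.96 Y44.00 F2070
G1 X79.27 Y129.89 F2070
M5
G0 X14.66 Y37.09
M3 S192
G1 X16.22 Y56.41 F2070
G1 X18.35 Y77.36 F2070
G1 X21.08 Y99.96 F2070
G1 X24.38 Y124.19 F2070
G1 X28.27 Y150.07 F2070
M5
G0 X54.99 Y86.79
M3 S192
G1 X61.34 Y86.79 F2070
G1 X61.34 Y23.22 F2070
G1 X54.99 Y23.22 F2070
G1 X54.99 Y86.79 F2070
M5
G0 X119.26 Y59.41
M3 S758
G1 X96.07 Y54.07 F1362
G1 X77.59 Y50.81 F1362
G1 X63.82 Y49.61 F1362
G1 X54.76 Y50.49 F1362
G1 X50.42 Y53.43 F1362
M5
G0 X37.70 Y118.04
M3 S758
G1 X121.73 Y35.77 F1362
G1 X70.82 Y6.75 F1362
M5
G0 X41.09 Y140.09
M3 S192
G1 X97.55 Y140.09 F2070
G1 X97.55 Y50.10 F2070
G1 X41.09 Y50.10 F2070
G1 X41.09 Y140.09 F2070
M5
G0 X0.00 Y0.00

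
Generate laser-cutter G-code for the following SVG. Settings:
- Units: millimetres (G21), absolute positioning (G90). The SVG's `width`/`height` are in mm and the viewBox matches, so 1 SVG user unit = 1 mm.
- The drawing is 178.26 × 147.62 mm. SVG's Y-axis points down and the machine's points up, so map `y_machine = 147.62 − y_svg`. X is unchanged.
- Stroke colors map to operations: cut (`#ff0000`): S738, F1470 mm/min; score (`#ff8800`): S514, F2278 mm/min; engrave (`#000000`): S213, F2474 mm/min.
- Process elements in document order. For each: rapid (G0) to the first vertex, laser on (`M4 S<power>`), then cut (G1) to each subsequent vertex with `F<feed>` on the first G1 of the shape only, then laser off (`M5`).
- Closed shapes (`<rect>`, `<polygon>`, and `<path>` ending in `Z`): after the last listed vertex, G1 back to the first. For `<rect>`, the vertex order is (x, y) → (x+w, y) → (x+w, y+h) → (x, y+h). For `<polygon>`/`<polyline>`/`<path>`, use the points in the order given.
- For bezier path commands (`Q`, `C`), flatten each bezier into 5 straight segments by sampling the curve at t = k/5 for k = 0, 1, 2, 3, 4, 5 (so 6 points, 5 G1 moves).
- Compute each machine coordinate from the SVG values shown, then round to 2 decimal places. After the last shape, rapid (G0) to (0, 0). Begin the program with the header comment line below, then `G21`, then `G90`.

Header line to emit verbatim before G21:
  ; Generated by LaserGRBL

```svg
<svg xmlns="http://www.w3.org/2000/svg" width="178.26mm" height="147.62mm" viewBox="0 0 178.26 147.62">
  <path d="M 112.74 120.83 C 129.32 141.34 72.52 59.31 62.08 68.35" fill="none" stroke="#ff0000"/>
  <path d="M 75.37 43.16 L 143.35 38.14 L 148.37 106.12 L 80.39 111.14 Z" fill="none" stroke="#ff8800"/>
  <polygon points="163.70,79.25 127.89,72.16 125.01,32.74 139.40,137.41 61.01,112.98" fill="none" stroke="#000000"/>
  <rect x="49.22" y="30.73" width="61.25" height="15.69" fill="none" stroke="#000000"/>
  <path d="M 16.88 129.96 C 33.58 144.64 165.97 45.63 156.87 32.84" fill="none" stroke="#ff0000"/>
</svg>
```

; Generated by LaserGRBL
G21
G90
G0 X112.74 Y26.79
M4 S738
G1 X114.84 Y25.24 F1470
G1 X105.08 Y39.01
G1 X89.20 Y58.80
G1 X72.95 Y75.31
G1 X62.08 Y79.27
M5
G0 X75.37 Y104.46
M4 S514
G1 X143.35 Y109.48 F2278
G1 X148.37 Y41.50
G1 X80.39 Y36.48
G1 X75.37 Y104.46
M5
G0 X163.70 Y68.37
M4 S213
G1 X127.89 Y75.46 F2474
G1 X125.01 Y114.88
G1 X139.40 Y10.21
G1 X61.01 Y34.64
G1 X163.70 Y68.37
M5
G0 X49.22 Y116.89
M4 S213
G1 X110.47 Y116.89 F2474
G1 X110.47 Y101.20
G1 X49.22 Y101.20
G1 X49.22 Y116.89
M5
G0 X16.88 Y17.66
M4 S738
G1 X38.73 Y20.90 F1470
G1 X75.99 Y41.82
G1 X116.33 Y70.84
G1 X147.41 Y98.36
G1 X156.87 Y114.78
M5
G0 X0.00 Y0.00

viewBox `0 0 178.26 147.62` with mm width/height → 1 unit = 1 mm. Flip: y_m = 147.62 − y_svg.

**Shape 1** — `<path>` cubic bezier, stroke `#ff0000` → cut (S738, F1470). Control points (SVG): P0=(112.74,120.83), P1=(129.32,141.34), P2=(72.52,59.31), P3=(62.08,68.35); sampled at t=k/5. Machine vertices: (112.74,26.79) → (114.84,25.24) → (105.08,39.01) → (89.20,58.80) → (72.95,75.31) → (62.08,79.27). Open path.

**Shape 2** — `<path>` regular polygon, stroke `#ff8800` → score (S514, F2278). Machine vertices: (75.37,104.46) → (143.35,109.48) → (148.37,41.50) → (80.39,36.48) → (75.37,104.46). Closed: final G1 returns to the first vertex.

**Shape 3** — `<polygon>` closed polygon, stroke `#000000` → engrave (S213, F2474). Machine vertices: (163.70,68.37) → (127.89,75.46) → (125.01,114.88) → (139.40,10.21) → (61.01,34.64) → (163.70,68.37). Closed: final G1 returns to the first vertex.

**Shape 4** — `<rect>` rectangle, stroke `#000000` → engrave (S213, F2474). Machine vertices: (49.22,116.89) → (110.47,116.89) → (110.47,101.20) → (49.22,101.20) → (49.22,116.89). Closed: final G1 returns to the first vertex.

**Shape 5** — `<path>` cubic bezier, stroke `#ff0000` → cut (S738, F1470). Control points (SVG): P0=(16.88,129.96), P1=(33.58,144.64), P2=(165.97,45.63), P3=(156.87,32.84); sampled at t=k/5. Machine vertices: (16.88,17.66) → (38.73,20.90) → (75.99,41.82) → (116.33,70.84) → (147.41,98.36) → (156.87,114.78). Open path.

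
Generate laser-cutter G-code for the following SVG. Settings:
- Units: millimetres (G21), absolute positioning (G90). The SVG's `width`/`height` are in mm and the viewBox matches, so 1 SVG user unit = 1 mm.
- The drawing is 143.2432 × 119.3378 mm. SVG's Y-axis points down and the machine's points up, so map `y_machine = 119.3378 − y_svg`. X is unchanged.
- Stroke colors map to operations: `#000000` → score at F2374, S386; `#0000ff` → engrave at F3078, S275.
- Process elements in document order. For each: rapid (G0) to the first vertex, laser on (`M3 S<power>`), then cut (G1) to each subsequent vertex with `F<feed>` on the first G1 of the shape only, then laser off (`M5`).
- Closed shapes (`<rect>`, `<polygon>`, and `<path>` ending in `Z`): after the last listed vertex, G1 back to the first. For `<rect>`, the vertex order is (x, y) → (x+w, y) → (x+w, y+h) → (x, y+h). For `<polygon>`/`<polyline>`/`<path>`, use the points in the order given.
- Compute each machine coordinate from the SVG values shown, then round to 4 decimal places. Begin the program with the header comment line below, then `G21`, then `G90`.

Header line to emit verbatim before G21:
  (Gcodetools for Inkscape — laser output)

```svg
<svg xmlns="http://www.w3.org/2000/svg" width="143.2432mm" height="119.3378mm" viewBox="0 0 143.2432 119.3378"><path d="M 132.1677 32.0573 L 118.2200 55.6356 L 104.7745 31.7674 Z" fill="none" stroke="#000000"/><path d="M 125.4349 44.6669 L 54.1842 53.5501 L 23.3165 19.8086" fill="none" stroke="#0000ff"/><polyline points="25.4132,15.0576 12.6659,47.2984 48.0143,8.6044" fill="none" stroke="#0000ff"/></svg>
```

Since the viewBox matches the mm dimensions, user units are millimetres directly. The only transform is the Y-flip y_m = 119.3378 − y_svg.

Shape 1 is a regular polygon drawn with `<path>`. Its stroke #000000 means score at S386, F2374. After flipping Y the toolpath is (132.1677,87.2805) → (118.2200,63.7022) → (104.7745,87.5704) → (132.1677,87.2805), returning to the start.

Shape 2 is a open polyline drawn with `<path>`. Its stroke #0000ff means engrave at S275, F3078. After flipping Y the toolpath is (125.4349,74.6709) → (54.1842,65.7877) → (23.3165,99.5292).

Shape 3 is a open polyline drawn with `<polyline>`. Its stroke #0000ff means engrave at S275, F3078. After flipping Y the toolpath is (25.4132,104.2802) → (12.6659,72.0394) → (48.0143,110.7334).

(Gcodetools for Inkscape — laser output)
G21
G90
G0 X132.1677 Y87.2805
M3 S386
G1 X118.2200 Y63.7022 F2374
G1 X104.7745 Y87.5704
G1 X132.1677 Y87.2805
M5
G0 X125.4349 Y74.6709
M3 S275
G1 X54.1842 Y65.7877 F3078
G1 X23.3165 Y99.5292
M5
G0 X25.4132 Y104.2802
M3 S275
G1 X12.6659 Y72.0394 F3078
G1 X48.0143 Y110.7334
M5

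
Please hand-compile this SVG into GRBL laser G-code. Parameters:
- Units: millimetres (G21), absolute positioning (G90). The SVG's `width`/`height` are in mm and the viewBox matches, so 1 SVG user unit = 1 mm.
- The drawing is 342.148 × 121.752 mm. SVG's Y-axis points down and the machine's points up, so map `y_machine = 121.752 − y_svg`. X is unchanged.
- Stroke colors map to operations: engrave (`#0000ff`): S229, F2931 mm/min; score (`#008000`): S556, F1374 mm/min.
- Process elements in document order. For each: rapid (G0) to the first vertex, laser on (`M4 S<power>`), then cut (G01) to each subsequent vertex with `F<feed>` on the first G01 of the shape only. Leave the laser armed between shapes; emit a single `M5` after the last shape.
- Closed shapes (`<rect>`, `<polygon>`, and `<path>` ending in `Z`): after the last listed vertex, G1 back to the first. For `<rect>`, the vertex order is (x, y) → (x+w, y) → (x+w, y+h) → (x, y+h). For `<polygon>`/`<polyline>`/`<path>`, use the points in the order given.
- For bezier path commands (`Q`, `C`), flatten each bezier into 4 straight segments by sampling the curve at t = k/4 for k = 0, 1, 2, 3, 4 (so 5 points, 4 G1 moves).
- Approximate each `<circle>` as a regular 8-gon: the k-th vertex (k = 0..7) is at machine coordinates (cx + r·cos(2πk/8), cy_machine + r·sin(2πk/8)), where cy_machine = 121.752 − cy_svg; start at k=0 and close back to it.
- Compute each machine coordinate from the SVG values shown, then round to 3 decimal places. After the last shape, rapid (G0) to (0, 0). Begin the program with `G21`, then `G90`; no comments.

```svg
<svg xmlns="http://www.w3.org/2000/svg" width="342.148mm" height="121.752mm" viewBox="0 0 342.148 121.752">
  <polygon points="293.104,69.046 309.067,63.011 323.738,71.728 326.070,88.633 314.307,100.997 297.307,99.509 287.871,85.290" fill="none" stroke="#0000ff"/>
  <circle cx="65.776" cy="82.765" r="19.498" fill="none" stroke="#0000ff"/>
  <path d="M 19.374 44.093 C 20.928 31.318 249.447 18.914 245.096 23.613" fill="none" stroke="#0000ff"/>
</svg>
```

Since the viewBox matches the mm dimensions, user units are millimetres directly. The only transform is the Y-flip y_m = 121.752 − y_svg.

Shape 1 is a regular polygon drawn with `<polygon>`. Its stroke #0000ff means engrave at S229, F2931. After flipping Y the toolpath is (293.104,52.706) → (309.067,58.741) → (323.738,50.024) → (326.070,33.119) → (314.307,20.755) → (297.307,22.243) → (287.871,36.462) → (293.104,52.706), returning to the start.

Shape 2 is a circle drawn with `<circle>`. Its stroke #0000ff means engrave at S229, F2931. After flipping Y the toolpath is (85.274,38.987) → (79.563,52.774) → (65.776,58.485) → (51.989,52.774) → (46.278,38.987) → (51.989,25.200) → (65.776,19.489) → (79.563,25.200) → (85.274,38.987), returning to the start.

Shape 3 is a cubic bezier drawn with `<path>`. Its stroke #0000ff means engrave at S229, F2931. After flipping Y the toolpath is (19.374,77.659) → (55.911,86.909) → (134.449,94.452) → (211.881,98.718) → (245.096,98.139).

G21
G90
G0 X293.104 Y52.706
M4 S229
G01 X309.067 Y58.741 F2931
G01 X323.738 Y50.024
G01 X326.070 Y33.119
G01 X314.307 Y20.755
G01 X297.307 Y22.243
G01 X287.871 Y36.462
G01 X293.104 Y52.706
G0 X85.274 Y38.987
M4 S229
G01 X79.563 Y52.774 F2931
G01 X65.776 Y58.485
G01 X51.989 Y52.774
G01 X46.278 Y38.987
G01 X51.989 Y25.200
G01 X65.776 Y19.489
G01 X79.563 Y25.200
G01 X85.274 Y38.987
G0 X19.374 Y77.659
M4 S229
G01 X55.911 Y86.909 F2931
G01 X134.449 Y94.452
G01 X211.881 Y98.718
G01 X245.096 Y98.139
M5
G0 X0.000 Y0.000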